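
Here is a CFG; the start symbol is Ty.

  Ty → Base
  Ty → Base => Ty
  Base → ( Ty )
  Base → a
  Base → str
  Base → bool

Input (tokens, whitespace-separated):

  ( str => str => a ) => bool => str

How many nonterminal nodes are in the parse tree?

[Ty [Base ( [Ty [Base str] => [Ty [Base str] => [Ty [Base a]]]] )] => [Ty [Base bool] => [Ty [Base str]]]]

12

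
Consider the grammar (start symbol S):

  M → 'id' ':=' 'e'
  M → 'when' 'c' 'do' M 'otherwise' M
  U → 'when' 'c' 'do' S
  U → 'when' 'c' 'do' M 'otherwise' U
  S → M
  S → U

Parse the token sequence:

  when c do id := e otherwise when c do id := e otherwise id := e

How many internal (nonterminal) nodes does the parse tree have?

[S [M when c do [M id := e] otherwise [M when c do [M id := e] otherwise [M id := e]]]]

6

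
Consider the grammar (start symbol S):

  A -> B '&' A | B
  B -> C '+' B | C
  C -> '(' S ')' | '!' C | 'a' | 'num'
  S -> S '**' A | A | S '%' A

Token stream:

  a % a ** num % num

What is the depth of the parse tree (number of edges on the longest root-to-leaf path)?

[S [S [S [S [A [B [C a]]]] % [A [B [C a]]]] ** [A [B [C num]]]] % [A [B [C num]]]]

7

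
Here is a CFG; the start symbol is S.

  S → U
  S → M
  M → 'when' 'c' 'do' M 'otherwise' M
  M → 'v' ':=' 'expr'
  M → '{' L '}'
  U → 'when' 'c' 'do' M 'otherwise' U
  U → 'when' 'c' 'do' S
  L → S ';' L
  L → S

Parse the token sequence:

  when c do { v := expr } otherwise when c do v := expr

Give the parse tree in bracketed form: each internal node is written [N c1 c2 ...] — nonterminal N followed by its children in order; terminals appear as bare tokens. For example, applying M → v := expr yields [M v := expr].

[S [U when c do [M { [L [S [M v := expr]]] }] otherwise [U when c do [S [M v := expr]]]]]

S
U
when c do M otherwise U
when c do { L } otherwise U
when c do { S } otherwise U
when c do { M } otherwise U
when c do { v := expr } otherwise U
when c do { v := expr } otherwise when c do S
when c do { v := expr } otherwise when c do M
when c do { v := expr } otherwise when c do v := expr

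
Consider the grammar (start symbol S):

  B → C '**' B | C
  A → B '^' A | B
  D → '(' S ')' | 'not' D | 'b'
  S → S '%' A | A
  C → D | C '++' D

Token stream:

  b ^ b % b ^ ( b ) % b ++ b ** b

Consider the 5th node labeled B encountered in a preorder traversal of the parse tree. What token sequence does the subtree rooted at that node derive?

b

[S [S [S [A [B [C [D b]]] ^ [A [B [C [D b]]]]]] % [A [B [C [D b]]] ^ [A [B [C [D ( [S [A [B [C [D b]]]]] )]]]]]] % [A [B [C [C [D b]] ++ [D b]] ** [B [C [D b]]]]]]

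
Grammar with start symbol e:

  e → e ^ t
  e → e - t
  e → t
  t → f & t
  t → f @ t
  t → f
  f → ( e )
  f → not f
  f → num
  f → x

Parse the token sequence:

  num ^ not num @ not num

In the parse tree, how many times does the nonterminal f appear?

[e [e [t [f num]]] ^ [t [f not [f num]] @ [t [f not [f num]]]]]

5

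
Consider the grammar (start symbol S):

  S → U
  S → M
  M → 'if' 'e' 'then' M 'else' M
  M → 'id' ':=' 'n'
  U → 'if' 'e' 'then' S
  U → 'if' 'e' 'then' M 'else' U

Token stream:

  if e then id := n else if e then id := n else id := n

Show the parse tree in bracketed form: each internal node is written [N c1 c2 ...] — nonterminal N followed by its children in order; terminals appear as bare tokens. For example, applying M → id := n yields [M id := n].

S
M
if e then M else M
if e then id := n else M
if e then id := n else if e then M else M
if e then id := n else if e then id := n else M
if e then id := n else if e then id := n else id := n

[S [M if e then [M id := n] else [M if e then [M id := n] else [M id := n]]]]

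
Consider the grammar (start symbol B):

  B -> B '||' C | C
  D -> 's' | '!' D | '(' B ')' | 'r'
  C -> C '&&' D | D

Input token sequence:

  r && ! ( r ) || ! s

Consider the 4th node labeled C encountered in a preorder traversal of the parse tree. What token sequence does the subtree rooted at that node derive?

[B [B [C [C [D r]] && [D ! [D ( [B [C [D r]]] )]]]] || [C [D ! [D s]]]]

! s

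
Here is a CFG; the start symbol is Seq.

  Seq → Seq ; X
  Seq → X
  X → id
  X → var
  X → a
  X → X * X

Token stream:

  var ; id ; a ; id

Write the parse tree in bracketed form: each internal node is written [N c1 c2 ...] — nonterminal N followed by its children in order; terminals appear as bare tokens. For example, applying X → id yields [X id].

[Seq [Seq [Seq [Seq [X var]] ; [X id]] ; [X a]] ; [X id]]

Seq
Seq ; X
Seq ; X ; X
Seq ; X ; X ; X
X ; X ; X ; X
var ; X ; X ; X
var ; id ; X ; X
var ; id ; a ; X
var ; id ; a ; id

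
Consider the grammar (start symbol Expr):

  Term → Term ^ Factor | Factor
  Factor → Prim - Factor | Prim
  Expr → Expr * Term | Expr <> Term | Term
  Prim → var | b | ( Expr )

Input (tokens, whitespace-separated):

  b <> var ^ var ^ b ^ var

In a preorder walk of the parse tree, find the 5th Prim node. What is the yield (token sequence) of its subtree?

var

[Expr [Expr [Term [Factor [Prim b]]]] <> [Term [Term [Term [Term [Factor [Prim var]]] ^ [Factor [Prim var]]] ^ [Factor [Prim b]]] ^ [Factor [Prim var]]]]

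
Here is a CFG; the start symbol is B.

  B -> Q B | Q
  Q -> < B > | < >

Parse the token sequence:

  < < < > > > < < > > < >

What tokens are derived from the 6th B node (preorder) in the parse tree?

< >

[B [Q < [B [Q < [B [Q < >]] >]] >] [B [Q < [B [Q < >]] >] [B [Q < >]]]]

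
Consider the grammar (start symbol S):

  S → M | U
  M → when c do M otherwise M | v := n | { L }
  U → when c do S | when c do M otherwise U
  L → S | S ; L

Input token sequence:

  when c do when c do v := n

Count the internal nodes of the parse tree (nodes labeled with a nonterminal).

[S [U when c do [S [U when c do [S [M v := n]]]]]]

6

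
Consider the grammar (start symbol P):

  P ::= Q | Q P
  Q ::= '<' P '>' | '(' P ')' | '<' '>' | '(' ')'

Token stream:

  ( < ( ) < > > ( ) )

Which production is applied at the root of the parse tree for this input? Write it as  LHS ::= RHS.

P ::= Q

[P [Q ( [P [Q < [P [Q ( )] [P [Q < >]]] >] [P [Q ( )]]] )]]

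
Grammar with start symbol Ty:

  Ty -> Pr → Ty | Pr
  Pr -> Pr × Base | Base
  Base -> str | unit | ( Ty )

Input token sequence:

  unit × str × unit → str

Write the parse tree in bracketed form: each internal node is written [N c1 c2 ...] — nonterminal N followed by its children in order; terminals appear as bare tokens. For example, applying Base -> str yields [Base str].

Ty
Pr → Ty
Pr × Base → Ty
Pr × Base × Base → Ty
Base × Base × Base → Ty
unit × Base × Base → Ty
unit × str × Base → Ty
unit × str × unit → Ty
unit × str × unit → Pr
unit × str × unit → Base
unit × str × unit → str

[Ty [Pr [Pr [Pr [Base unit]] × [Base str]] × [Base unit]] → [Ty [Pr [Base str]]]]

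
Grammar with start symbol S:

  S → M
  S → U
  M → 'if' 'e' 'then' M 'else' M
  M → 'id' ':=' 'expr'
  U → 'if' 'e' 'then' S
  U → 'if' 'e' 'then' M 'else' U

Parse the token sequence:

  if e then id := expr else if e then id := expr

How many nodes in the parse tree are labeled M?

[S [U if e then [M id := expr] else [U if e then [S [M id := expr]]]]]

2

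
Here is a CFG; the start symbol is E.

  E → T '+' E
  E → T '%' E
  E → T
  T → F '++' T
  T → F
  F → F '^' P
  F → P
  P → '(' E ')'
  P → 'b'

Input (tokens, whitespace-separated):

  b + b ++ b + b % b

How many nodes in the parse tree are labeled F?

[E [T [F [P b]]] + [E [T [F [P b]] ++ [T [F [P b]]]] + [E [T [F [P b]]] % [E [T [F [P b]]]]]]]

5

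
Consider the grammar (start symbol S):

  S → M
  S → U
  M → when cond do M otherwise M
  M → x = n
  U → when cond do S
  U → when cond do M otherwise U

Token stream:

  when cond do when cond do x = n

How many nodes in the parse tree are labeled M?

[S [U when cond do [S [U when cond do [S [M x = n]]]]]]

1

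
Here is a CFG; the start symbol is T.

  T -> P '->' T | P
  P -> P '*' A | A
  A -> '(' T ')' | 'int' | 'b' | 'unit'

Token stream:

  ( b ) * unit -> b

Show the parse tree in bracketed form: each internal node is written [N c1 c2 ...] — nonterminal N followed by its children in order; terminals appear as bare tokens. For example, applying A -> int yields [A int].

[T [P [P [A ( [T [P [A b]]] )]] * [A unit]] -> [T [P [A b]]]]

T
P -> T
P * A -> T
A * A -> T
( T ) * A -> T
( P ) * A -> T
( A ) * A -> T
( b ) * A -> T
( b ) * unit -> T
( b ) * unit -> P
( b ) * unit -> A
( b ) * unit -> b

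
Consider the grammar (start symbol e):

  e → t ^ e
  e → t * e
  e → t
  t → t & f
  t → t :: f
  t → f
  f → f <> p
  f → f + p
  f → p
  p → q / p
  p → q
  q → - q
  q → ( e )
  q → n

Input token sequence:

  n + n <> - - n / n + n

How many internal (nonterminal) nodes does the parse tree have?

[e [t [f [f [f [f [p [q n]]] + [p [q n]]] <> [p [q - [q - [q n]]] / [p [q n]]]] + [p [q n]]]]]

18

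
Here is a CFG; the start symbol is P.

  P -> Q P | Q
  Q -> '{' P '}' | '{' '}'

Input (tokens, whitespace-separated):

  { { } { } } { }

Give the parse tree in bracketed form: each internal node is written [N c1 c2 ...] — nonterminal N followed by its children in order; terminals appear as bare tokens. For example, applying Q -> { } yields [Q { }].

[P [Q { [P [Q { }] [P [Q { }]]] }] [P [Q { }]]]

P
Q P
{ P } P
{ Q P } P
{ { } P } P
{ { } Q } P
{ { } { } } P
{ { } { } } Q
{ { } { } } { }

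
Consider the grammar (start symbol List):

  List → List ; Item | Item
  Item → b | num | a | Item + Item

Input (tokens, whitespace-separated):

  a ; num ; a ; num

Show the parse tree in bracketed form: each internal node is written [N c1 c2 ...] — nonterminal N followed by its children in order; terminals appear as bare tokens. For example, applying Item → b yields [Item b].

[List [List [List [List [Item a]] ; [Item num]] ; [Item a]] ; [Item num]]

List
List ; Item
List ; Item ; Item
List ; Item ; Item ; Item
Item ; Item ; Item ; Item
a ; Item ; Item ; Item
a ; num ; Item ; Item
a ; num ; a ; Item
a ; num ; a ; num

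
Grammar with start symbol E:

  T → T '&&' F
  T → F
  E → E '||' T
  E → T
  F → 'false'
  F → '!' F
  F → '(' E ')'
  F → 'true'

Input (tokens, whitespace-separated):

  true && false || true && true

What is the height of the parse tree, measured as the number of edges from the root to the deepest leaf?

5

[E [E [T [T [F true]] && [F false]]] || [T [T [F true]] && [F true]]]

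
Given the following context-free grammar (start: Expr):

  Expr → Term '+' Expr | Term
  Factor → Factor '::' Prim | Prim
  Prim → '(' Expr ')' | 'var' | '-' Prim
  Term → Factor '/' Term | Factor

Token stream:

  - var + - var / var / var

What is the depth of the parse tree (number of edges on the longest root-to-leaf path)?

[Expr [Term [Factor [Prim - [Prim var]]]] + [Expr [Term [Factor [Prim - [Prim var]]] / [Term [Factor [Prim var]] / [Term [Factor [Prim var]]]]]]]

7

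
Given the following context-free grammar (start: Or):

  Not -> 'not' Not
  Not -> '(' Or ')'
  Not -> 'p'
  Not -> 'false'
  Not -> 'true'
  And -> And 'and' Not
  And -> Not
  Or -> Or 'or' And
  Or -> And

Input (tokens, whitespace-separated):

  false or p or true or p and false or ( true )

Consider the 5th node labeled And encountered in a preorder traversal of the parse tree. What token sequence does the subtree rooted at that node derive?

p

[Or [Or [Or [Or [Or [And [Not false]]] or [And [Not p]]] or [And [Not true]]] or [And [And [Not p]] and [Not false]]] or [And [Not ( [Or [And [Not true]]] )]]]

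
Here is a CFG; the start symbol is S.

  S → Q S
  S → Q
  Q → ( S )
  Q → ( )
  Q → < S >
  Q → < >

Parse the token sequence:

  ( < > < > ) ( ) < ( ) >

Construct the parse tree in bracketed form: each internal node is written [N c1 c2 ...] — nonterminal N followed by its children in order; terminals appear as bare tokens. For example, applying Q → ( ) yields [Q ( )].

[S [Q ( [S [Q < >] [S [Q < >]]] )] [S [Q ( )] [S [Q < [S [Q ( )]] >]]]]

S
Q S
( S ) S
( Q S ) S
( < > S ) S
( < > Q ) S
( < > < > ) S
( < > < > ) Q S
( < > < > ) ( ) S
( < > < > ) ( ) Q
( < > < > ) ( ) < S >
( < > < > ) ( ) < Q >
( < > < > ) ( ) < ( ) >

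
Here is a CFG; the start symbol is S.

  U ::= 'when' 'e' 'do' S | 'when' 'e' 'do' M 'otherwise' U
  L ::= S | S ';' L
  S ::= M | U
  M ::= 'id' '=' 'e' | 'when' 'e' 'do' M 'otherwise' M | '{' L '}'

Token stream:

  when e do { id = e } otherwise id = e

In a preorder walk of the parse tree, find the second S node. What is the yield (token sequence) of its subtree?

id = e

[S [M when e do [M { [L [S [M id = e]]] }] otherwise [M id = e]]]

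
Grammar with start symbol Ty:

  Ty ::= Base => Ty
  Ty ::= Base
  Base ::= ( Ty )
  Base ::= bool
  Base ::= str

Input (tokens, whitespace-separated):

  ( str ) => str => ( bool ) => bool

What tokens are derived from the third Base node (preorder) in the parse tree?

str

[Ty [Base ( [Ty [Base str]] )] => [Ty [Base str] => [Ty [Base ( [Ty [Base bool]] )] => [Ty [Base bool]]]]]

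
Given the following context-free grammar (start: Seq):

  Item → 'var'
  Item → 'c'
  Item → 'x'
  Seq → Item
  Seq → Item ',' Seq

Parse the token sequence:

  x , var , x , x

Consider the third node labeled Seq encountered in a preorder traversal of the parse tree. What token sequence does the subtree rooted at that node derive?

x , x

[Seq [Item x] , [Seq [Item var] , [Seq [Item x] , [Seq [Item x]]]]]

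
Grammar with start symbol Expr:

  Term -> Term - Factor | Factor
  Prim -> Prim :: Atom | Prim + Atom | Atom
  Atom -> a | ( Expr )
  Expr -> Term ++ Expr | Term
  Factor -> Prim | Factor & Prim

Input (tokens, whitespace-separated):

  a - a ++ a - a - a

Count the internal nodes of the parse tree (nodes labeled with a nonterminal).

[Expr [Term [Term [Factor [Prim [Atom a]]]] - [Factor [Prim [Atom a]]]] ++ [Expr [Term [Term [Term [Factor [Prim [Atom a]]]] - [Factor [Prim [Atom a]]]] - [Factor [Prim [Atom a]]]]]]

22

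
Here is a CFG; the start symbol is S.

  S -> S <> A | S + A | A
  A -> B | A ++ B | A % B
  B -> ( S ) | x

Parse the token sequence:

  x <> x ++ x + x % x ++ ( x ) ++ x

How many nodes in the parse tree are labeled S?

4

[S [S [S [A [B x]]] <> [A [A [B x]] ++ [B x]]] + [A [A [A [A [B x]] % [B x]] ++ [B ( [S [A [B x]]] )]] ++ [B x]]]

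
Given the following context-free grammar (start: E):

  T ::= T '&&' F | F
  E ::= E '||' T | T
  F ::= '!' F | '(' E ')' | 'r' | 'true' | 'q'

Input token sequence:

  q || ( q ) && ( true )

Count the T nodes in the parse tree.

[E [E [T [F q]]] || [T [T [F ( [E [T [F q]]] )]] && [F ( [E [T [F true]]] )]]]

5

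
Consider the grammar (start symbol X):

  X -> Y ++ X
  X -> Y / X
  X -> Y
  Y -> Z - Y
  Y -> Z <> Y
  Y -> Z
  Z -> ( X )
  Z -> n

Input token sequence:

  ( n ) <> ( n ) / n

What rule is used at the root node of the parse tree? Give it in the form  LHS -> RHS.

X -> Y / X

[X [Y [Z ( [X [Y [Z n]]] )] <> [Y [Z ( [X [Y [Z n]]] )]]] / [X [Y [Z n]]]]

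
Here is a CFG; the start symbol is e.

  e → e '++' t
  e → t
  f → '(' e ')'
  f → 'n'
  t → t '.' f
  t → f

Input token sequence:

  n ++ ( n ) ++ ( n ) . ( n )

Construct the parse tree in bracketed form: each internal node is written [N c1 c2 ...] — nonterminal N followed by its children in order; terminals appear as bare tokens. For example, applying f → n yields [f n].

e
e ++ t
e ++ t ++ t
t ++ t ++ t
f ++ t ++ t
n ++ t ++ t
n ++ f ++ t
n ++ ( e ) ++ t
n ++ ( t ) ++ t
n ++ ( f ) ++ t
n ++ ( n ) ++ t
n ++ ( n ) ++ t . f
n ++ ( n ) ++ f . f
n ++ ( n ) ++ ( e ) . f
n ++ ( n ) ++ ( t ) . f
n ++ ( n ) ++ ( f ) . f
n ++ ( n ) ++ ( n ) . f
n ++ ( n ) ++ ( n ) . ( e )
n ++ ( n ) ++ ( n ) . ( t )
n ++ ( n ) ++ ( n ) . ( f )
n ++ ( n ) ++ ( n ) . ( n )

[e [e [e [t [f n]]] ++ [t [f ( [e [t [f n]]] )]]] ++ [t [t [f ( [e [t [f n]]] )]] . [f ( [e [t [f n]]] )]]]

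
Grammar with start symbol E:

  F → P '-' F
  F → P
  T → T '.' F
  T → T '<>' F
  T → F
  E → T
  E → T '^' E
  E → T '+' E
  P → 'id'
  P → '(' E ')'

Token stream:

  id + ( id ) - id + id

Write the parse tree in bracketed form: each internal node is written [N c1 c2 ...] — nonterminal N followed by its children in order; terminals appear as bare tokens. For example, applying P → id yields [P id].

[E [T [F [P id]]] + [E [T [F [P ( [E [T [F [P id]]]] )] - [F [P id]]]] + [E [T [F [P id]]]]]]

E
T + E
F + E
P + E
id + E
id + T + E
id + F + E
id + P - F + E
id + ( E ) - F + E
id + ( T ) - F + E
id + ( F ) - F + E
id + ( P ) - F + E
id + ( id ) - F + E
id + ( id ) - P + E
id + ( id ) - id + E
id + ( id ) - id + T
id + ( id ) - id + F
id + ( id ) - id + P
id + ( id ) - id + id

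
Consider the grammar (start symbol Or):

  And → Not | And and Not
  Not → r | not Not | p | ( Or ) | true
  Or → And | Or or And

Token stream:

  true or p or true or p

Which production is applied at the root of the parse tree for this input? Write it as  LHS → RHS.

Or → Or or And

[Or [Or [Or [Or [And [Not true]]] or [And [Not p]]] or [And [Not true]]] or [And [Not p]]]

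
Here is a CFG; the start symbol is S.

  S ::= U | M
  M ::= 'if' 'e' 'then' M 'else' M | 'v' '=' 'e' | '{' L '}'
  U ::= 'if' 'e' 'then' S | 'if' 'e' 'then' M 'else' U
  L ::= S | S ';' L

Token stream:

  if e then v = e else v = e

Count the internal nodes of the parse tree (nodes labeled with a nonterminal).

4

[S [M if e then [M v = e] else [M v = e]]]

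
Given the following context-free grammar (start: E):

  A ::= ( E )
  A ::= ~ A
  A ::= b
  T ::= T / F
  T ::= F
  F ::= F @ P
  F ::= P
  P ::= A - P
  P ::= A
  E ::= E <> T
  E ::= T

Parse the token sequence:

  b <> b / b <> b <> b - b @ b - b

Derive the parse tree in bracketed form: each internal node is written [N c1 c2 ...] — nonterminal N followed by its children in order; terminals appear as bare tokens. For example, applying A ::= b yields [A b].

[E [E [E [E [T [F [P [A b]]]]] <> [T [T [F [P [A b]]]] / [F [P [A b]]]]] <> [T [F [P [A b]]]]] <> [T [F [F [P [A b] - [P [A b]]]] @ [P [A b] - [P [A b]]]]]]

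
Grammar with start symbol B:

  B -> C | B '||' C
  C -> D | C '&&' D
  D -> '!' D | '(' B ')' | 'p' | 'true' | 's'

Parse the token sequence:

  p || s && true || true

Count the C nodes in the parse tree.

[B [B [B [C [D p]]] || [C [C [D s]] && [D true]]] || [C [D true]]]

4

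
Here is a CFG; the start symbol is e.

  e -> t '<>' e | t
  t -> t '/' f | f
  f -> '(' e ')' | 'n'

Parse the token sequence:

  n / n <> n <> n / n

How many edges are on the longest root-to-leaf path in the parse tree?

6

[e [t [t [f n]] / [f n]] <> [e [t [f n]] <> [e [t [t [f n]] / [f n]]]]]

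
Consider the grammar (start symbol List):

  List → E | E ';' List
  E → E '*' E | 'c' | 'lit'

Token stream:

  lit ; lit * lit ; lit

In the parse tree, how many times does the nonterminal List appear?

[List [E lit] ; [List [E [E lit] * [E lit]] ; [List [E lit]]]]

3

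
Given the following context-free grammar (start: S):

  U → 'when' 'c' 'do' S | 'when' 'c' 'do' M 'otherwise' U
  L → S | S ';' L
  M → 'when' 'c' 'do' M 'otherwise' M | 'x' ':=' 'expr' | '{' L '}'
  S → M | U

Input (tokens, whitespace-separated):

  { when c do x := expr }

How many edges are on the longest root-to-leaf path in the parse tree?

7

[S [M { [L [S [U when c do [S [M x := expr]]]]] }]]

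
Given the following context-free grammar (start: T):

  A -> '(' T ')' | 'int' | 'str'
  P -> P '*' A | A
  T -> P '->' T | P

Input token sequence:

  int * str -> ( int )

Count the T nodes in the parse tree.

[T [P [P [A int]] * [A str]] -> [T [P [A ( [T [P [A int]]] )]]]]

3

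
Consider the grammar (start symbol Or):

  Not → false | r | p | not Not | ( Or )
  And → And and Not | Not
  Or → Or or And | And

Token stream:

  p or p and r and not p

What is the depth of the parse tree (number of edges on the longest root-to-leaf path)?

[Or [Or [And [Not p]]] or [And [And [And [Not p]] and [Not r]] and [Not not [Not p]]]]

5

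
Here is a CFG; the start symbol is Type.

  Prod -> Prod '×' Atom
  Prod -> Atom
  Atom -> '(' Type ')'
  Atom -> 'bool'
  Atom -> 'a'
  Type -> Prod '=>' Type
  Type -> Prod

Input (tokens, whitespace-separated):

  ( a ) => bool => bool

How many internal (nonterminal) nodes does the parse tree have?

12

[Type [Prod [Atom ( [Type [Prod [Atom a]]] )]] => [Type [Prod [Atom bool]] => [Type [Prod [Atom bool]]]]]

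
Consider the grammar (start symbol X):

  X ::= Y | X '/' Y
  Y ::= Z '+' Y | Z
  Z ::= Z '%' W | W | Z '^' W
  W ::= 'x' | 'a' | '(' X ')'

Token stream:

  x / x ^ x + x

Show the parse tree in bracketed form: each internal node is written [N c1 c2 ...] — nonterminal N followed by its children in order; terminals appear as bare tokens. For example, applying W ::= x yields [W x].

[X [X [Y [Z [W x]]]] / [Y [Z [Z [W x]] ^ [W x]] + [Y [Z [W x]]]]]

X
X / Y
Y / Y
Z / Y
W / Y
x / Y
x / Z + Y
x / Z ^ W + Y
x / W ^ W + Y
x / x ^ W + Y
x / x ^ x + Y
x / x ^ x + Z
x / x ^ x + W
x / x ^ x + x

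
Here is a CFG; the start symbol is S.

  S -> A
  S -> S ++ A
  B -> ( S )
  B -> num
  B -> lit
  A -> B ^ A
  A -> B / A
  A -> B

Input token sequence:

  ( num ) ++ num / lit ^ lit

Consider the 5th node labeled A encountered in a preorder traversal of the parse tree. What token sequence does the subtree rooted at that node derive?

[S [S [A [B ( [S [A [B num]]] )]]] ++ [A [B num] / [A [B lit] ^ [A [B lit]]]]]

lit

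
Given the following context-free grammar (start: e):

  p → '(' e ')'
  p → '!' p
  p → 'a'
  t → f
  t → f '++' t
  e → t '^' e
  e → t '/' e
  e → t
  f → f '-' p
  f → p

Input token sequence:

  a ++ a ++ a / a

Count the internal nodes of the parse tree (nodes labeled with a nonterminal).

[e [t [f [p a]] ++ [t [f [p a]] ++ [t [f [p a]]]]] / [e [t [f [p a]]]]]

14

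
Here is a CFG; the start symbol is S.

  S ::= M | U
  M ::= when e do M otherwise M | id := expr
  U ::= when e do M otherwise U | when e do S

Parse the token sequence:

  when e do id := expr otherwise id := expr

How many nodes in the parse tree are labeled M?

3

[S [M when e do [M id := expr] otherwise [M id := expr]]]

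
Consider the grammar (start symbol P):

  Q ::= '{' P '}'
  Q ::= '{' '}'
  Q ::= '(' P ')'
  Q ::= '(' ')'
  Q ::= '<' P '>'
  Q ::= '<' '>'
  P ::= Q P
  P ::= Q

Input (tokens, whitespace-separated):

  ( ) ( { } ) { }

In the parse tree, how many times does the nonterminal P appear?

[P [Q ( )] [P [Q ( [P [Q { }]] )] [P [Q { }]]]]

4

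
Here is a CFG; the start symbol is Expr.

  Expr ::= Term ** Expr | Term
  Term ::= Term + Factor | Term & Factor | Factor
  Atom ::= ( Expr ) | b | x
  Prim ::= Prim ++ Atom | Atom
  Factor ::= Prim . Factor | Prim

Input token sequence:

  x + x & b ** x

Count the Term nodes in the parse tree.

4

[Expr [Term [Term [Term [Factor [Prim [Atom x]]]] + [Factor [Prim [Atom x]]]] & [Factor [Prim [Atom b]]]] ** [Expr [Term [Factor [Prim [Atom x]]]]]]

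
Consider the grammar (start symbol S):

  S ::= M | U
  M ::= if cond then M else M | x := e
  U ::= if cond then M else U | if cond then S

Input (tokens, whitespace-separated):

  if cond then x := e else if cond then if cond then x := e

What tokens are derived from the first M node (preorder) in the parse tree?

x := e

[S [U if cond then [M x := e] else [U if cond then [S [U if cond then [S [M x := e]]]]]]]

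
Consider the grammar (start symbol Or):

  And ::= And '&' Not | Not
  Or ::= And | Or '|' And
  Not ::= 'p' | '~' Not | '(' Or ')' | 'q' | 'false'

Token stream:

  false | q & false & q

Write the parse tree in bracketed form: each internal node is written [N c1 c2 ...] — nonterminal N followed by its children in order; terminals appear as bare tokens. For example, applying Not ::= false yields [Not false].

[Or [Or [And [Not false]]] | [And [And [And [Not q]] & [Not false]] & [Not q]]]

Or
Or | And
And | And
Not | And
false | And
false | And & Not
false | And & Not & Not
false | Not & Not & Not
false | q & Not & Not
false | q & false & Not
false | q & false & q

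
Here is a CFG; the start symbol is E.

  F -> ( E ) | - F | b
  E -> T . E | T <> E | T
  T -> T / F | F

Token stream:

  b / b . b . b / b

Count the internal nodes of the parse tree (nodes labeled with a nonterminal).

13

[E [T [T [F b]] / [F b]] . [E [T [F b]] . [E [T [T [F b]] / [F b]]]]]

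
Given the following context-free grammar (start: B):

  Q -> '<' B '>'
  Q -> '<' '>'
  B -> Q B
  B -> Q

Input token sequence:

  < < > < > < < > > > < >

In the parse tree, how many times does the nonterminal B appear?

6

[B [Q < [B [Q < >] [B [Q < >] [B [Q < [B [Q < >]] >]]]] >] [B [Q < >]]]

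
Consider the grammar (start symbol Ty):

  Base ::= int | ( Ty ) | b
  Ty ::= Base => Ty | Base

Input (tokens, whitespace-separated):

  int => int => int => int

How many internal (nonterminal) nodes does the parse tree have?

[Ty [Base int] => [Ty [Base int] => [Ty [Base int] => [Ty [Base int]]]]]

8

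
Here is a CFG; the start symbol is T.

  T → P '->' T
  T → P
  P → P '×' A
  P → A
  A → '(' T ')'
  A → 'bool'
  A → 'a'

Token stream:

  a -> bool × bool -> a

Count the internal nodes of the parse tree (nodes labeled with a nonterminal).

[T [P [A a]] -> [T [P [P [A bool]] × [A bool]] -> [T [P [A a]]]]]

11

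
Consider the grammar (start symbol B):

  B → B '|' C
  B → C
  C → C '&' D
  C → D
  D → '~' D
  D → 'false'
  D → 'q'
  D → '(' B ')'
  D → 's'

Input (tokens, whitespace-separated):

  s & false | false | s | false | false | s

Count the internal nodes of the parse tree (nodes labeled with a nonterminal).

20

[B [B [B [B [B [B [C [C [D s]] & [D false]]] | [C [D false]]] | [C [D s]]] | [C [D false]]] | [C [D false]]] | [C [D s]]]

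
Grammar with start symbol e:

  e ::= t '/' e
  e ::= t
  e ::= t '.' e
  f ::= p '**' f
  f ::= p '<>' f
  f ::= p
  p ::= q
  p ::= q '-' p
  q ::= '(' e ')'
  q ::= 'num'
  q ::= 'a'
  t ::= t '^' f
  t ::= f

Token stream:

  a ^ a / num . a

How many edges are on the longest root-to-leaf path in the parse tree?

[e [t [t [f [p [q a]]]] ^ [f [p [q a]]]] / [e [t [f [p [q num]]]] . [e [t [f [p [q a]]]]]]]

7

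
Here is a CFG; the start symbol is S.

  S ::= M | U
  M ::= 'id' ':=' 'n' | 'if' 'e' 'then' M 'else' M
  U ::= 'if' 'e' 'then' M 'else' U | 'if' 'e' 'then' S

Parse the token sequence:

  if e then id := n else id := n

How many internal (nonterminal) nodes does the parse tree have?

[S [M if e then [M id := n] else [M id := n]]]

4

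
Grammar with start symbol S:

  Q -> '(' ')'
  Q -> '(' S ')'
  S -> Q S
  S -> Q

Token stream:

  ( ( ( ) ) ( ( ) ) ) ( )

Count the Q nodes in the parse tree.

6

[S [Q ( [S [Q ( [S [Q ( )]] )] [S [Q ( [S [Q ( )]] )]]] )] [S [Q ( )]]]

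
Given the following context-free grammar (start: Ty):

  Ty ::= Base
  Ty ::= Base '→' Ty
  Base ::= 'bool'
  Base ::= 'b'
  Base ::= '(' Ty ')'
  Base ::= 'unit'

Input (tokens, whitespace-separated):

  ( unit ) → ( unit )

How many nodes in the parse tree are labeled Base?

[Ty [Base ( [Ty [Base unit]] )] → [Ty [Base ( [Ty [Base unit]] )]]]

4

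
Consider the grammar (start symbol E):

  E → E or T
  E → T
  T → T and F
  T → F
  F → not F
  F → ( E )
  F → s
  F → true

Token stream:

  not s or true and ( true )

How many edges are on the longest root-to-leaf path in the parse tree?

6

[E [E [T [F not [F s]]]] or [T [T [F true]] and [F ( [E [T [F true]]] )]]]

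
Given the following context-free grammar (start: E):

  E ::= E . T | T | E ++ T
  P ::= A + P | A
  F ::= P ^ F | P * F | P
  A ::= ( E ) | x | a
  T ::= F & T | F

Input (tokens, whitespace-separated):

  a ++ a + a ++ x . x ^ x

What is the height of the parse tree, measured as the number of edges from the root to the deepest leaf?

[E [E [E [E [T [F [P [A a]]]]] ++ [T [F [P [A a] + [P [A a]]]]]] ++ [T [F [P [A x]]]]] . [T [F [P [A x]] ^ [F [P [A x]]]]]]

8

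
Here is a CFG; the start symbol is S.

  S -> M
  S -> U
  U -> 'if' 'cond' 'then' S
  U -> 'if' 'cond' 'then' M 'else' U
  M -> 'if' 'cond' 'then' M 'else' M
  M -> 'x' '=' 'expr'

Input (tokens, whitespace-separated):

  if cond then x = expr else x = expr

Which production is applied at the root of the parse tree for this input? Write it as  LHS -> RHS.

[S [M if cond then [M x = expr] else [M x = expr]]]

S -> M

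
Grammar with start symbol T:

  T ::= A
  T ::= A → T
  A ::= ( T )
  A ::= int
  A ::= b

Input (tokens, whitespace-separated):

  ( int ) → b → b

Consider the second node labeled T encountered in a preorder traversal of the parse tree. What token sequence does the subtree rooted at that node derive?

int

[T [A ( [T [A int]] )] → [T [A b] → [T [A b]]]]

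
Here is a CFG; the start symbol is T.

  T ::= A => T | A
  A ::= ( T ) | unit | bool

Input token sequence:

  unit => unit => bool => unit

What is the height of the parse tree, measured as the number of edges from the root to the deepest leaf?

[T [A unit] => [T [A unit] => [T [A bool] => [T [A unit]]]]]

5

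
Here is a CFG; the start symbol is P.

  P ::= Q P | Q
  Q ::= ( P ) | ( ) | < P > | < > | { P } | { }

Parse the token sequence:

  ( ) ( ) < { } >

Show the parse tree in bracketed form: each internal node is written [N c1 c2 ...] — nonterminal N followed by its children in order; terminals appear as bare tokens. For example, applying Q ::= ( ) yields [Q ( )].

[P [Q ( )] [P [Q ( )] [P [Q < [P [Q { }]] >]]]]

P
Q P
( ) P
( ) Q P
( ) ( ) P
( ) ( ) Q
( ) ( ) < P >
( ) ( ) < Q >
( ) ( ) < { } >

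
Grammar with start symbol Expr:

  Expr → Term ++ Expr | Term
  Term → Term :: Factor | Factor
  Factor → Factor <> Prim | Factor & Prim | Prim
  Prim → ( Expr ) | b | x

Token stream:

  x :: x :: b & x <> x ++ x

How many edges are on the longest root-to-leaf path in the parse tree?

6

[Expr [Term [Term [Term [Factor [Prim x]]] :: [Factor [Prim x]]] :: [Factor [Factor [Factor [Prim b]] & [Prim x]] <> [Prim x]]] ++ [Expr [Term [Factor [Prim x]]]]]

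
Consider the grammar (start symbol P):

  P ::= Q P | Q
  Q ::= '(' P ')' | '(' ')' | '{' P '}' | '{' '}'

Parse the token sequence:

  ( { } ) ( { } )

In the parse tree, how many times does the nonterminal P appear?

4

[P [Q ( [P [Q { }]] )] [P [Q ( [P [Q { }]] )]]]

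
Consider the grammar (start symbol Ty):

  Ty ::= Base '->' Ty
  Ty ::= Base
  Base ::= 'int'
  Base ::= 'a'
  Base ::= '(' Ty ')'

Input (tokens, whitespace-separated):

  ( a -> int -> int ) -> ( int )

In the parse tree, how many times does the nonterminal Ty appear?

6

[Ty [Base ( [Ty [Base a] -> [Ty [Base int] -> [Ty [Base int]]]] )] -> [Ty [Base ( [Ty [Base int]] )]]]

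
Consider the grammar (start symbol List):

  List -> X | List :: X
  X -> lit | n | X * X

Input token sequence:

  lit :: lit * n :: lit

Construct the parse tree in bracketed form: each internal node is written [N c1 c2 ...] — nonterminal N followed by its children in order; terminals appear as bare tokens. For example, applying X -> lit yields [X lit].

List
List :: X
List :: X :: X
X :: X :: X
lit :: X :: X
lit :: X * X :: X
lit :: lit * X :: X
lit :: lit * n :: X
lit :: lit * n :: lit

[List [List [List [X lit]] :: [X [X lit] * [X n]]] :: [X lit]]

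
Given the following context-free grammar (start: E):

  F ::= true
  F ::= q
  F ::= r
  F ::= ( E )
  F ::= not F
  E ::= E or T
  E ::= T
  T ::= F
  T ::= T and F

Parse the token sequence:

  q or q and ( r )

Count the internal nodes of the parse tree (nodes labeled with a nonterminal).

[E [E [T [F q]]] or [T [T [F q]] and [F ( [E [T [F r]]] )]]]

11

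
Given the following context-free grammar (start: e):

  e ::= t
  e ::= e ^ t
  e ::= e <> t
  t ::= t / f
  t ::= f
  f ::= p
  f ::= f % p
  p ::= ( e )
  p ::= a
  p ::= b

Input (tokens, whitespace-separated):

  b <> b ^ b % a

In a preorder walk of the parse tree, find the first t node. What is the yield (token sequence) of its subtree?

b

[e [e [e [t [f [p b]]]] <> [t [f [p b]]]] ^ [t [f [f [p b]] % [p a]]]]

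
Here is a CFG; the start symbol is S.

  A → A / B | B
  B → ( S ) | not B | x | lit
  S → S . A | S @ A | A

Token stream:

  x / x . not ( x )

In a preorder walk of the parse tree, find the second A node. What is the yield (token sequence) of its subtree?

[S [S [A [A [B x]] / [B x]]] . [A [B not [B ( [S [A [B x]]] )]]]]

x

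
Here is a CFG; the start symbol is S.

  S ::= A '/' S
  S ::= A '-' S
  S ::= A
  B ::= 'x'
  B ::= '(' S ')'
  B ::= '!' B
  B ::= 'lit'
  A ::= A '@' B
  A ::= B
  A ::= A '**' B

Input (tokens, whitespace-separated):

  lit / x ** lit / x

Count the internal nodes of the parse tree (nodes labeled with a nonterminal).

11

[S [A [B lit]] / [S [A [A [B x]] ** [B lit]] / [S [A [B x]]]]]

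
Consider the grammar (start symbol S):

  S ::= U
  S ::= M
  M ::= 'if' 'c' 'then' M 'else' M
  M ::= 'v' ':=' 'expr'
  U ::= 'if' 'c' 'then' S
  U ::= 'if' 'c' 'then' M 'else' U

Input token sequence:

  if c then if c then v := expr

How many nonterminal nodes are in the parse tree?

[S [U if c then [S [U if c then [S [M v := expr]]]]]]

6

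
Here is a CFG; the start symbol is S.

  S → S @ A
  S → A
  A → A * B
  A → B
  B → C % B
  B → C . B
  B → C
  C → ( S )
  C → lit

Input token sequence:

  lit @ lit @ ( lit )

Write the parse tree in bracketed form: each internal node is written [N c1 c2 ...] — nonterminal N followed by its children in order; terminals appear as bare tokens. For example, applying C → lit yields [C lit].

S
S @ A
S @ A @ A
A @ A @ A
B @ A @ A
C @ A @ A
lit @ A @ A
lit @ B @ A
lit @ C @ A
lit @ lit @ A
lit @ lit @ B
lit @ lit @ C
lit @ lit @ ( S )
lit @ lit @ ( A )
lit @ lit @ ( B )
lit @ lit @ ( C )
lit @ lit @ ( lit )

[S [S [S [A [B [C lit]]]] @ [A [B [C lit]]]] @ [A [B [C ( [S [A [B [C lit]]]] )]]]]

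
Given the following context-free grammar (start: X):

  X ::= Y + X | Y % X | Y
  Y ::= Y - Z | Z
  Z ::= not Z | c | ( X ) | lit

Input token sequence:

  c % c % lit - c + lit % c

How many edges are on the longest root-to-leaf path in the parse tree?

[X [Y [Z c]] % [X [Y [Z c]] % [X [Y [Y [Z lit]] - [Z c]] + [X [Y [Z lit]] % [X [Y [Z c]]]]]]]

7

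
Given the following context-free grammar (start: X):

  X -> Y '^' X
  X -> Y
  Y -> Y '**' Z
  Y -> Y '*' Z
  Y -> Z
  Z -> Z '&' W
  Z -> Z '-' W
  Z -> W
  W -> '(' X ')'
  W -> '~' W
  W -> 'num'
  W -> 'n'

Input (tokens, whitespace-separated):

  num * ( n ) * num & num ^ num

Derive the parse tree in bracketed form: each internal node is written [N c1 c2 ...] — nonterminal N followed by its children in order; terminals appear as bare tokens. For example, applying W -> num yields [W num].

[X [Y [Y [Y [Z [W num]]] * [Z [W ( [X [Y [Z [W n]]]] )]]] * [Z [Z [W num]] & [W num]]] ^ [X [Y [Z [W num]]]]]

X
Y ^ X
Y * Z ^ X
Y * Z * Z ^ X
Z * Z * Z ^ X
W * Z * Z ^ X
num * Z * Z ^ X
num * W * Z ^ X
num * ( X ) * Z ^ X
num * ( Y ) * Z ^ X
num * ( Z ) * Z ^ X
num * ( W ) * Z ^ X
num * ( n ) * Z ^ X
num * ( n ) * Z & W ^ X
num * ( n ) * W & W ^ X
num * ( n ) * num & W ^ X
num * ( n ) * num & num ^ X
num * ( n ) * num & num ^ Y
num * ( n ) * num & num ^ Z
num * ( n ) * num & num ^ W
num * ( n ) * num & num ^ num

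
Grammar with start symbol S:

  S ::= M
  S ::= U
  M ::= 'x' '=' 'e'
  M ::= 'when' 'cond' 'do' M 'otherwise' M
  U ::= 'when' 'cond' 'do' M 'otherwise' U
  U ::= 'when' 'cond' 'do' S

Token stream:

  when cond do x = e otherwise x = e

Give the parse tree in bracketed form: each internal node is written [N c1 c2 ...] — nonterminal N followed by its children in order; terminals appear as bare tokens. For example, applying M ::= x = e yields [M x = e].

[S [M when cond do [M x = e] otherwise [M x = e]]]

S
M
when cond do M otherwise M
when cond do x = e otherwise M
when cond do x = e otherwise x = e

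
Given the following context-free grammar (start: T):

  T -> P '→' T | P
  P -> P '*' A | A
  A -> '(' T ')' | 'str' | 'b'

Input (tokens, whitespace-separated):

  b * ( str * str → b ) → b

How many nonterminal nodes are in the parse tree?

16

[T [P [P [A b]] * [A ( [T [P [P [A str]] * [A str]] → [T [P [A b]]]] )]] → [T [P [A b]]]]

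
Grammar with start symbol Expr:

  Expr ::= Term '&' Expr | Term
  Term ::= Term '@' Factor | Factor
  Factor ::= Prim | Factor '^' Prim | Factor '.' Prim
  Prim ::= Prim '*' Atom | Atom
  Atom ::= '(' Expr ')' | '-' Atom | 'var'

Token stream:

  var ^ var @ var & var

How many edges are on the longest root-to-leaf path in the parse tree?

7

[Expr [Term [Term [Factor [Factor [Prim [Atom var]]] ^ [Prim [Atom var]]]] @ [Factor [Prim [Atom var]]]] & [Expr [Term [Factor [Prim [Atom var]]]]]]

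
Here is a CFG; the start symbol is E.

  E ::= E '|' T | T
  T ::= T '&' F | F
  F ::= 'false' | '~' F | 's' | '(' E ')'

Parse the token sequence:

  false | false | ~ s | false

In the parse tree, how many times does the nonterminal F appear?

5

[E [E [E [E [T [F false]]] | [T [F false]]] | [T [F ~ [F s]]]] | [T [F false]]]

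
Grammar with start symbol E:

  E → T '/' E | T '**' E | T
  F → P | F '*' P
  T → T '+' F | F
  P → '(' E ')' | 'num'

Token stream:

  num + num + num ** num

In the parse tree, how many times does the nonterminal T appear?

4

[E [T [T [T [F [P num]]] + [F [P num]]] + [F [P num]]] ** [E [T [F [P num]]]]]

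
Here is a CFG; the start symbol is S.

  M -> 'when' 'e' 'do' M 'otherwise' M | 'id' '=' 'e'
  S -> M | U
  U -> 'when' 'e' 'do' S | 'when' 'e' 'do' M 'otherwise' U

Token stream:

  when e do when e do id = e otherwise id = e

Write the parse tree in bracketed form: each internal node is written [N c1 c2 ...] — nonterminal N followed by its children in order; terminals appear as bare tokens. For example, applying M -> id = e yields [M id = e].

S
U
when e do S
when e do M
when e do when e do M otherwise M
when e do when e do id = e otherwise M
when e do when e do id = e otherwise id = e

[S [U when e do [S [M when e do [M id = e] otherwise [M id = e]]]]]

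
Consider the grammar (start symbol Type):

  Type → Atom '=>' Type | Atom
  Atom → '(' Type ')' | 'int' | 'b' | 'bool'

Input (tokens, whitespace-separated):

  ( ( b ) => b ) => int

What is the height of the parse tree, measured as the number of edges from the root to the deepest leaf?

6

[Type [Atom ( [Type [Atom ( [Type [Atom b]] )] => [Type [Atom b]]] )] => [Type [Atom int]]]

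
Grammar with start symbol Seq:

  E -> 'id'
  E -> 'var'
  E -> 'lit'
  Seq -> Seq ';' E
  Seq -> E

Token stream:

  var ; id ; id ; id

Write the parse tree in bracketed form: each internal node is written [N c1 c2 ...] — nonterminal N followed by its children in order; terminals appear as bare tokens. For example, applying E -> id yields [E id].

Seq
Seq ; E
Seq ; E ; E
Seq ; E ; E ; E
E ; E ; E ; E
var ; E ; E ; E
var ; id ; E ; E
var ; id ; id ; E
var ; id ; id ; id

[Seq [Seq [Seq [Seq [E var]] ; [E id]] ; [E id]] ; [E id]]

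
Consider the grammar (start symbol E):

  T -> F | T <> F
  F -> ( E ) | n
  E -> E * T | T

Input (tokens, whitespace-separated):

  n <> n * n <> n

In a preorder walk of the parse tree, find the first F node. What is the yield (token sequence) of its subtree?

n

[E [E [T [T [F n]] <> [F n]]] * [T [T [F n]] <> [F n]]]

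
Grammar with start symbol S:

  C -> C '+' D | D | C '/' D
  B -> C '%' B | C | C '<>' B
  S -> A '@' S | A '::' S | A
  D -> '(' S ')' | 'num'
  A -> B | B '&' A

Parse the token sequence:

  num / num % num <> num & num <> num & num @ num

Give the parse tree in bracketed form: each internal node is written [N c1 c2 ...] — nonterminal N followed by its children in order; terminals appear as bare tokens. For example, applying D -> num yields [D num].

[S [A [B [C [C [D num]] / [D num]] % [B [C [D num]] <> [B [C [D num]]]]] & [A [B [C [D num]] <> [B [C [D num]]]] & [A [B [C [D num]]]]]] @ [S [A [B [C [D num]]]]]]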